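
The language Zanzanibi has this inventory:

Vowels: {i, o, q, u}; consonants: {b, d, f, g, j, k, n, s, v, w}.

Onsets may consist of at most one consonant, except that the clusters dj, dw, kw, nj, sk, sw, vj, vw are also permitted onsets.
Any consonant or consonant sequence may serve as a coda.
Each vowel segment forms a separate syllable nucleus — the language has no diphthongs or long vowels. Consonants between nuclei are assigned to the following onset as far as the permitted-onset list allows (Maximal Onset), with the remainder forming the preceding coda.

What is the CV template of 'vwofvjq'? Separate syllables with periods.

Nuclei (vowels): o, q → 2 syllables.
/o…q/ gap (V1→V2): cluster /fvj/ — the longest permitted-onset suffix is /vj/; onset = /vj/, preceding coda = /f/.
Syllabification: vwof.vjq.
Mapping each syllable to C/V: /vwof/ → CCVC, /vjq/ → CCV.

CCVC.CCV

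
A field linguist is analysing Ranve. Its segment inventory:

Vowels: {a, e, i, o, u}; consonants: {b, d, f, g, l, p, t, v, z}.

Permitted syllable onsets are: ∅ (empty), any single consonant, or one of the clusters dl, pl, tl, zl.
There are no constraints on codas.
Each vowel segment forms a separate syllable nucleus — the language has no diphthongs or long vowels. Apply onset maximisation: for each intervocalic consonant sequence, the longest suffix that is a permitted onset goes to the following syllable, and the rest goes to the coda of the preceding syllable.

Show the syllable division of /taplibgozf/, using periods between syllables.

ta.plib.gozf

Nuclei (vowels): a, i, o → 3 syllables.
/a…i/ gap (V1→V2): /pl/ is a licit onset in full, so it all attaches to the next syllable.
/i…o/ gap (V2→V3): /bg/ — longest licit onset from the right is /g/, leaving /b/ as coda.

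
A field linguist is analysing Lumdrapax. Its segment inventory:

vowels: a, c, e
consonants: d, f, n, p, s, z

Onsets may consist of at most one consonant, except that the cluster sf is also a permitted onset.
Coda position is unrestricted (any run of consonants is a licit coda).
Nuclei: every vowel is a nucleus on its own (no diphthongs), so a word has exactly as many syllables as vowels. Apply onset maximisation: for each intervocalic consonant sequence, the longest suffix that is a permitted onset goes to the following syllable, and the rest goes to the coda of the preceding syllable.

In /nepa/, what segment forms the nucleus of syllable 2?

a

Nuclei (vowels): e, a → 2 syllables.
The second nucleus (vowel 2 from the left) is /a/.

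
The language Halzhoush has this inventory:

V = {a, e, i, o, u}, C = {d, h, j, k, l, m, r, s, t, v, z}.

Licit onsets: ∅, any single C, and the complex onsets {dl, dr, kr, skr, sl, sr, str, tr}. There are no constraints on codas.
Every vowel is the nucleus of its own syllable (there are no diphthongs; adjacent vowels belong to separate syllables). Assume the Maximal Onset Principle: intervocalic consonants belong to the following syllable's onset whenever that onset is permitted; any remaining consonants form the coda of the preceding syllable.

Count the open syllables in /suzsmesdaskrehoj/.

2

The vowels are u, e, a, e, o — 5 nuclei, so 5 syllables.
Between /u/ (V1) and /e/ (V2): cluster /zsm/ — the longest permitted-onset suffix is /m/; onset = /m/, preceding coda = /zs/.
Between /e/ (V2) and /a/ (V3): /sd/ — longest licit onset from the right is /d/, leaving /s/ as coda.
Between /a/ (V3) and /e/ (V4): /skr/ is a licit onset in full, so it all attaches to the next syllable.
Between /e/ (V4) and /o/ (V5): just /h/ — single C goes to the following onset.
So the parse is suzs.mes.da.skre.hoj.
Classifying each syllable: /suzs/ (closed), /mes/ (closed), /da/ (open), /skre/ (open), /hoj/ (closed).
Open syllables: 2.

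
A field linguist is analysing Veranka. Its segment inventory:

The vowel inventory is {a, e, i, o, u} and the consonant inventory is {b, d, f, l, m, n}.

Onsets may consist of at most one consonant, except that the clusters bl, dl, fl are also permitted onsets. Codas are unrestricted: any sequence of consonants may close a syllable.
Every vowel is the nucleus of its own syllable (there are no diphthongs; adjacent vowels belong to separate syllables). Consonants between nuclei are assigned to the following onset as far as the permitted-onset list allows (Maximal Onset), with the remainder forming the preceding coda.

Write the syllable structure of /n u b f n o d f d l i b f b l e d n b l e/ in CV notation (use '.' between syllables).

CVCC.CVCC.CCVCC.CCVCC.CCV

Vowels present: u, o, i, e, e; each is a nucleus, giving 5 syllables.
σ1/σ2 boundary: /bfn/ — longest licit onset from the right is /n/, leaving /bf/ as coda.
σ2/σ3 boundary: /dfdl/ splits as /df/ + /dl/ (/dl/ is the longest suffix that is a licit onset).
σ3/σ4 boundary: /bfbl/; trying suffixes from longest down, /bl/ is the first permitted one, so coda /bf/ | onset /bl/.
σ4/σ5 boundary: /dnbl/ splits as /dn/ + /bl/ (/bl/ is the longest suffix that is a licit onset).
Putting it together: nubf.nodf.dlibf.bledn.ble.
Mapping each syllable to C/V: /nubf/ → CVCC, /nodf/ → CVCC, /dlibf/ → CCVCC, /bledn/ → CCVCC, /ble/ → CCV.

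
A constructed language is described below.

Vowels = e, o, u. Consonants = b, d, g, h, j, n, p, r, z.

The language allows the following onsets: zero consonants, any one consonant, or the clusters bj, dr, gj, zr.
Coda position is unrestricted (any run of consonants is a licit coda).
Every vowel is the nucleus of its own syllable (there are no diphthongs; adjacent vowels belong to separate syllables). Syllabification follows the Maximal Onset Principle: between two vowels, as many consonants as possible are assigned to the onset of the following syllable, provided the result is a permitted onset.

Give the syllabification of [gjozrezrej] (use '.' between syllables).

Nuclei (vowels): o, e, e → 3 syllables.
V1 /o/ – V2 /e/: /zr/ is a licit onset in full, so it all attaches to the next syllable.
V2 /e/ – V3 /e/: cluster /zr/ — /zr/ is itself a permitted onset, so the whole cluster goes right; preceding coda = ∅.

gjo.zre.zrej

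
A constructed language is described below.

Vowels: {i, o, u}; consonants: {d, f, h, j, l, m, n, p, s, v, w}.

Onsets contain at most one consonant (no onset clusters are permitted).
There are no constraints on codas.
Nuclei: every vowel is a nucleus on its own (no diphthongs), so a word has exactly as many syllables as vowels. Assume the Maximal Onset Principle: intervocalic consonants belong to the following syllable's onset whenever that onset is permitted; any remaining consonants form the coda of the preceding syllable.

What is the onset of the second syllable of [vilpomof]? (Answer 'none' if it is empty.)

The vowels are i, o, o — 3 nuclei, so 3 syllables.
/i…o/ gap (V1→V2): /lp/ splits as /l/ + /p/ (/p/ is the longest suffix that is a licit onset).
/o…o/ gap (V2→V3): /m/ is a single consonant, so it becomes the next onset.
Result: vil.po.mof.
Syllable 2 is /po/: onset /p/, nucleus /o/, coda ∅.

p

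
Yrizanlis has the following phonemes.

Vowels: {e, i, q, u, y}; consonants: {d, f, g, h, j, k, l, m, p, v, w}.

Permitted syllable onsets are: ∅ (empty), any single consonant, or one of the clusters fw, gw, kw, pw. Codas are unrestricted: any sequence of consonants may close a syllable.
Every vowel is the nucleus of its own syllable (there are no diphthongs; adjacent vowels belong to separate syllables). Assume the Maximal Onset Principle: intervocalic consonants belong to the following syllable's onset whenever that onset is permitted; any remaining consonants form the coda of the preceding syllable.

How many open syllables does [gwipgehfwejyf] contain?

1

Nuclei (vowels): i, e, e, y → 4 syllables.
Between /i/ (V1) and /e/ (V2): /pg/ — longest licit onset from the right is /g/, leaving /p/ as coda.
Between /e/ (V2) and /e/ (V3): cluster /hfw/ — the longest permitted-onset suffix is /fw/; onset = /fw/, preceding coda = /h/.
Between /e/ (V3) and /y/ (V4): /j/ → onset of the next syllable (single consonants are always licit onsets).
Putting it together: gwip.geh.fwe.jyf.
Classifying each syllable: /gwip/ (closed), /geh/ (closed), /fwe/ (open), /jyf/ (closed).
Open syllables: 1.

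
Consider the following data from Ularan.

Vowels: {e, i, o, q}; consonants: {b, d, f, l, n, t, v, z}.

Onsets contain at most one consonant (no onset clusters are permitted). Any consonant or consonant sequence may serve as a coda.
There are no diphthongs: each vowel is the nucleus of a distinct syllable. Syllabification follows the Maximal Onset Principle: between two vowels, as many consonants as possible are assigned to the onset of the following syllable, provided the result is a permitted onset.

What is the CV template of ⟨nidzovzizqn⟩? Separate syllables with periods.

CVC.CVC.CV.CVC

Nuclei (vowels): i, o, i, q → 4 syllables.
/i…o/ gap (V1→V2): /dz/ splits as /d/ + /z/ (/z/ is the longest suffix that is a licit onset).
/o…i/ gap (V2→V3): /vz/; trying suffixes from longest down, /z/ is the first permitted one, so coda /v/ | onset /z/.
/i…q/ gap (V3→V4): /z/ is a single consonant, so it becomes the next onset.
Syllabification: nid.zov.zi.zqn.
Mapping each syllable to C/V: /nid/ → CVC, /zov/ → CVC, /zi/ → CV, /zqn/ → CVC.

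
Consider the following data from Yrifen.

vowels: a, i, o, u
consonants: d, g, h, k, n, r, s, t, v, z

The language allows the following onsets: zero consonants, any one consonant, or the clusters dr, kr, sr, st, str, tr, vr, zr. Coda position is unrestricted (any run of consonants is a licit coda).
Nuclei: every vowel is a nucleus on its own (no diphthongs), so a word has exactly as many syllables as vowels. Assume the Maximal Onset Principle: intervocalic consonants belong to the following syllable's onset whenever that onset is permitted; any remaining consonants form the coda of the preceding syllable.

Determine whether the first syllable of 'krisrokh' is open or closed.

open

Nuclei (vowels): i, o → 2 syllables.
/i…o/ gap (V1→V2): cluster /sr/ — /sr/ is itself a permitted onset, so the whole cluster goes right; preceding coda = ∅.
Result: kri.srokh.
Syllable 1 is /kri/; it ends in its nucleus with no coda, so it is open.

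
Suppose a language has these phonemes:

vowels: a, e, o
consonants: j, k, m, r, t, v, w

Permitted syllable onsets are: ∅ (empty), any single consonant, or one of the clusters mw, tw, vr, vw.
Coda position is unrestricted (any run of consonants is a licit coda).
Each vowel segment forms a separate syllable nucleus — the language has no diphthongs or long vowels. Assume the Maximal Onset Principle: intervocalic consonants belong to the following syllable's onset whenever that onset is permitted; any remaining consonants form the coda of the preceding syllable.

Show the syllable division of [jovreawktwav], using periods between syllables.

jo.vre.awk.twav

Vowels present: o, e, a, a; each is a nucleus, giving 4 syllables.
V1 /o/ – V2 /e/: /vr/ — entire cluster is a permitted onset → onset /vr/, coda ∅.
V2 /e/ – V3 /a/: nothing intervenes; syllable break is V.V.
V3 /a/ – V4 /a/: /wktw/ — longest licit onset from the right is /tw/, leaving /wk/ as coda.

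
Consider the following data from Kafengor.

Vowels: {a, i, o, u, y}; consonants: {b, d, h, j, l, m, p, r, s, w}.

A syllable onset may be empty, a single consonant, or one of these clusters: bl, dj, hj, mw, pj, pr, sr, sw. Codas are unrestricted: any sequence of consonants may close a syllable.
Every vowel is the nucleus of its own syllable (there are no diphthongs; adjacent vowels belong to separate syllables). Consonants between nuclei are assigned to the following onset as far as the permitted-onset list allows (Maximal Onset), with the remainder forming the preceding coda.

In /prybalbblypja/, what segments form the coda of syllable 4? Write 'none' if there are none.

The vowels are y, a, y, a — 4 nuclei, so 4 syllables.
Between /y/ (V1) and /a/ (V2): /b/ is a single consonant, so it becomes the next onset.
Between /a/ (V2) and /y/ (V3): /lbbl/ — longest licit onset from the right is /bl/, leaving /lb/ as coda.
Between /y/ (V3) and /a/ (V4): /pj/ — entire cluster is a permitted onset → onset /pj/, coda ∅.
Putting it together: pry.balb.bly.pja.
Syllable 4 is /pja/: onset /pj/, nucleus /a/, coda ∅.

none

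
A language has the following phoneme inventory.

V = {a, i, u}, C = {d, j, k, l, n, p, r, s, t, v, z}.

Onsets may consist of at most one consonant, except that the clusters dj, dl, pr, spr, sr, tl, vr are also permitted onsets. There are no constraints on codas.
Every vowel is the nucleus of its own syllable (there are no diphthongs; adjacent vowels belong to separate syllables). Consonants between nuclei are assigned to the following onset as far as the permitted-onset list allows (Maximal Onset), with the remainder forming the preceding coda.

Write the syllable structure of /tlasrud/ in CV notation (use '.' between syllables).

CCV.CCVC

Vowels present: a, u; each is a nucleus, giving 2 syllables.
Between /a/ (V1) and /u/ (V2): /sr/ — entire cluster is a permitted onset → onset /sr/, coda ∅.
Syllabification: tla.srud.
Mapping each syllable to C/V: /tla/ → CCV, /srud/ → CCVC.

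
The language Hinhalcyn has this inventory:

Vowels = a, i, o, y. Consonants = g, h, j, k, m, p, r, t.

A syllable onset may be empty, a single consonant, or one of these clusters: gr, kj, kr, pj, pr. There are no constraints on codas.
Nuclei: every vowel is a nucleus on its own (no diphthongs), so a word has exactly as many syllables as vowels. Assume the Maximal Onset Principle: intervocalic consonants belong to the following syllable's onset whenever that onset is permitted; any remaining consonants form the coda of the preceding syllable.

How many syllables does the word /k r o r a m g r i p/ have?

Vowels present: o, a, i; each is a nucleus, giving 3 syllables.

3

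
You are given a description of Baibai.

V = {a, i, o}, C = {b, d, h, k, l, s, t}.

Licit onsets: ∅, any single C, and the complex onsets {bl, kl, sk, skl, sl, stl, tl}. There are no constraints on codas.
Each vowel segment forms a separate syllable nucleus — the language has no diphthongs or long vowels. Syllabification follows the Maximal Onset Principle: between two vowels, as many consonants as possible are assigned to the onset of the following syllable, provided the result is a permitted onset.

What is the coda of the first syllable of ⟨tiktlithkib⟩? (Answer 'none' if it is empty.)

The vowels are i, i, i — 3 nuclei, so 3 syllables.
σ1/σ2 boundary: /ktl/ splits as /k/ + /tl/ (/tl/ is the longest suffix that is a licit onset).
σ2/σ3 boundary: cluster /thk/ — the longest permitted-onset suffix is /k/; onset = /k/, preceding coda = /th/.
So the parse is tik.tlith.kib.
Syllable 1 is /tik/: onset /t/, nucleus /i/, coda /k/.

k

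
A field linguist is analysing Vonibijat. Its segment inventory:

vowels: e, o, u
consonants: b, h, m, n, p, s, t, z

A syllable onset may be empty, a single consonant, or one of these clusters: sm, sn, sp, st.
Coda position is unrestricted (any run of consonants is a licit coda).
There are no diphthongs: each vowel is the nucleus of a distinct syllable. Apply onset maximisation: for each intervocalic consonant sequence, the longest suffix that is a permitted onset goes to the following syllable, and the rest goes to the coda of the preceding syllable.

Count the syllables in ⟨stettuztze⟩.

Vowels present: e, u, e; each is a nucleus, giving 3 syllables.

3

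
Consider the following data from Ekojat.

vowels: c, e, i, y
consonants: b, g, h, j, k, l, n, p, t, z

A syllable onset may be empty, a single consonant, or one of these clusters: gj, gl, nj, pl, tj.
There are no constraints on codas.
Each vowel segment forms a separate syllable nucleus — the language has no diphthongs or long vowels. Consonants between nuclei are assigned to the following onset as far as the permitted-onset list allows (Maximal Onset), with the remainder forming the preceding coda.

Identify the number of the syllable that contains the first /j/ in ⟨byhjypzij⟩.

2

Vowels present: y, y, i; each is a nucleus, giving 3 syllables.
Between /y/ (V1) and /y/ (V2): cluster /hj/ — the longest permitted-onset suffix is /j/; onset = /j/, preceding coda = /h/.
Between /y/ (V2) and /i/ (V3): /pz/ — longest licit onset from the right is /z/, leaving /p/ as coda.
Result: byh.jyp.zij.
The first /j/ is in the onset of syllable 2 (/jyp/).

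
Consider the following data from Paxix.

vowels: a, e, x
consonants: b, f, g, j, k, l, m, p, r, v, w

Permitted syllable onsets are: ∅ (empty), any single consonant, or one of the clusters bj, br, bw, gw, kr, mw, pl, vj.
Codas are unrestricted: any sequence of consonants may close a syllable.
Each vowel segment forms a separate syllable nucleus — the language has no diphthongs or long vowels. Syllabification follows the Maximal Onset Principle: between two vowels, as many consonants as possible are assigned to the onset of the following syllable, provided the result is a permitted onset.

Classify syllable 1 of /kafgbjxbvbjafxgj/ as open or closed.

Vowels present: a, x, a, x; each is a nucleus, giving 4 syllables.
Between /a/ (V1) and /x/ (V2): cluster /fgbj/ — the longest permitted-onset suffix is /bj/; onset = /bj/, preceding coda = /fg/.
Between /x/ (V2) and /a/ (V3): /bvbj/ — longest licit onset from the right is /bj/, leaving /bv/ as coda.
Between /a/ (V3) and /x/ (V4): /f/ → onset of the next syllable (single consonants are always licit onsets).
Syllabification: kafg.bjxbv.bja.fxgj.
Syllable 1 is /kafg/ with coda /fg/, so it is closed.

closed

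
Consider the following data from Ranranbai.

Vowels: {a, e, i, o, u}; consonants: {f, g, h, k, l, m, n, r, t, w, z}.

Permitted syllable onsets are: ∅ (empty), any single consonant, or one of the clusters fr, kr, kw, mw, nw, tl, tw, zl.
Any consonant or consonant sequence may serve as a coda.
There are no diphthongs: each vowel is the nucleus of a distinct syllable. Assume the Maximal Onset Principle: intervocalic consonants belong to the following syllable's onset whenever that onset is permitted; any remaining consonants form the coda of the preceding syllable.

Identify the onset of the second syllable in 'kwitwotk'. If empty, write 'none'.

Vowels present: i, o; each is a nucleus, giving 2 syllables.
/i…o/ gap (V1→V2): /tw/ — entire cluster is a permitted onset → onset /tw/, coda ∅.
So the parse is kwi.twotk.
Syllable 2 is /twotk/: onset /tw/, nucleus /o/, coda /tk/.

tw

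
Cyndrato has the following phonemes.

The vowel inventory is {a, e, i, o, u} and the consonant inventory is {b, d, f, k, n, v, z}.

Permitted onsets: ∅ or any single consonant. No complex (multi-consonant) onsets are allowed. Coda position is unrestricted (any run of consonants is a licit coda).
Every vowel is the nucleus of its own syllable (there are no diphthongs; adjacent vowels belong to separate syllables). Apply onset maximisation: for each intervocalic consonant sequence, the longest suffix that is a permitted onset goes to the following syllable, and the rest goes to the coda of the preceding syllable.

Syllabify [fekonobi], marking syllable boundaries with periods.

fe.ko.no.bi

Nuclei (vowels): e, o, o, i → 4 syllables.
/e…o/ gap (V1→V2): just /k/ — single C goes to the following onset.
/o…o/ gap (V2→V3): /n/ → onset of the next syllable (single consonants are always licit onsets).
/o…i/ gap (V3→V4): just /b/ — single C goes to the following onset.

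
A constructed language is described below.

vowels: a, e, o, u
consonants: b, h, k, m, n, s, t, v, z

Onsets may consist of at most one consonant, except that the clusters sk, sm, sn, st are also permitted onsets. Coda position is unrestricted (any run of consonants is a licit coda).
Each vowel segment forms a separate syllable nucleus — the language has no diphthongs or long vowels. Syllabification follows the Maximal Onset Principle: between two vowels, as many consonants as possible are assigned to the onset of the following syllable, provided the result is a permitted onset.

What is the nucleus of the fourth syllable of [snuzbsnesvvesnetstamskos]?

Vowels present: u, e, e, e, a, o; each is a nucleus, giving 6 syllables.
The fourth nucleus (vowel 4 from the left) is /e/.

e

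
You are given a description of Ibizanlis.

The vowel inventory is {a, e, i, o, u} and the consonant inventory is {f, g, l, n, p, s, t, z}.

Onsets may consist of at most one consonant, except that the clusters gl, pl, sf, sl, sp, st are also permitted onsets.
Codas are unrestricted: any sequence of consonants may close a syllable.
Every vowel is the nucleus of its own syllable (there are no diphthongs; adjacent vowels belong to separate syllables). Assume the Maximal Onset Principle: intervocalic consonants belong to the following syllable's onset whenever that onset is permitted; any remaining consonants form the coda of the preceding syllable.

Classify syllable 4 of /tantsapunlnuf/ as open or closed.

Vowels present: a, a, u, u; each is a nucleus, giving 4 syllables.
/a…a/ gap (V1→V2): /nts/ splits as /nt/ + /s/ (/s/ is the longest suffix that is a licit onset).
/a…u/ gap (V2→V3): /p/ → onset of the next syllable (single consonants are always licit onsets).
/u…u/ gap (V3→V4): /nln/ — longest licit onset from the right is /n/, leaving /nl/ as coda.
So the parse is tant.sa.punl.nuf.
Syllable 4 is /nuf/ with coda /f/, so it is closed.

closed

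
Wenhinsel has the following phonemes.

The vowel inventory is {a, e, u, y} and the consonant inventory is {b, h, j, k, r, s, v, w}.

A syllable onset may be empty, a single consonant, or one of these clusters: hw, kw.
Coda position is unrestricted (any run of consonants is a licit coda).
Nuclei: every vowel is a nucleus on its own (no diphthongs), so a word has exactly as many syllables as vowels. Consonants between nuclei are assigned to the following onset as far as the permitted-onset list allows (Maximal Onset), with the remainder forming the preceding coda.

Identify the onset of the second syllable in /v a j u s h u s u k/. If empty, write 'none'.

j

Nuclei (vowels): a, u, u, u → 4 syllables.
Between /a/ (V1) and /u/ (V2): /j/ → onset of the next syllable (single consonants are always licit onsets).
Between /u/ (V2) and /u/ (V3): /sh/; trying suffixes from longest down, /h/ is the first permitted one, so coda /s/ | onset /h/.
Between /u/ (V3) and /u/ (V4): just /s/ — single C goes to the following onset.
Putting it together: va.jus.hu.suk.
Syllable 2 is /jus/: onset /j/, nucleus /u/, coda /s/.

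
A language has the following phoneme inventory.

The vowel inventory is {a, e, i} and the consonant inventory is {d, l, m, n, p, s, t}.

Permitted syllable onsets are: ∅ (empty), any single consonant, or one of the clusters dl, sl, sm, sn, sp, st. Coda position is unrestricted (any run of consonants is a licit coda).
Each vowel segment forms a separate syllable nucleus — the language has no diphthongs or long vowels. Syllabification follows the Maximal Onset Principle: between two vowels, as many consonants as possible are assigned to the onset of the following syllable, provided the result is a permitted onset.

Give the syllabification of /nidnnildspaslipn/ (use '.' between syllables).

nidn.nild.spa.slipn

The vowels are i, i, a, i — 4 nuclei, so 4 syllables.
Between /i/ (V1) and /i/ (V2): /dnn/ splits as /dn/ + /n/ (/n/ is the longest suffix that is a licit onset).
Between /i/ (V2) and /a/ (V3): /ldsp/ — longest licit onset from the right is /sp/, leaving /ld/ as coda.
Between /a/ (V3) and /i/ (V4): cluster /sl/ — /sl/ is itself a permitted onset, so the whole cluster goes right; preceding coda = ∅.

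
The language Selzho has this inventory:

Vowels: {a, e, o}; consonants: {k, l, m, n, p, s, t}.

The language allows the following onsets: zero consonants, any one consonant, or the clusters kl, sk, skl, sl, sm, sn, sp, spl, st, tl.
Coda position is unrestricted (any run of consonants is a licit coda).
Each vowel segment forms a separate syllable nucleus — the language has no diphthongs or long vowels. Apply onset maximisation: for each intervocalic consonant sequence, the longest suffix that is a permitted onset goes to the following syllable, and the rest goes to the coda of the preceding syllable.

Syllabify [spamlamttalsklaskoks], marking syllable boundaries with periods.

Nuclei (vowels): a, a, a, a, o → 5 syllables.
Between /a/ (V1) and /a/ (V2): /ml/ — longest licit onset from the right is /l/, leaving /m/ as coda.
Between /a/ (V2) and /a/ (V3): /mtt/ — longest licit onset from the right is /t/, leaving /mt/ as coda.
Between /a/ (V3) and /a/ (V4): cluster /lskl/ — the longest permitted-onset suffix is /skl/; onset = /skl/, preceding coda = /l/.
Between /a/ (V4) and /o/ (V5): /sk/ — entire cluster is a permitted onset → onset /sk/, coda ∅.

spam.lamt.tal.skla.skoks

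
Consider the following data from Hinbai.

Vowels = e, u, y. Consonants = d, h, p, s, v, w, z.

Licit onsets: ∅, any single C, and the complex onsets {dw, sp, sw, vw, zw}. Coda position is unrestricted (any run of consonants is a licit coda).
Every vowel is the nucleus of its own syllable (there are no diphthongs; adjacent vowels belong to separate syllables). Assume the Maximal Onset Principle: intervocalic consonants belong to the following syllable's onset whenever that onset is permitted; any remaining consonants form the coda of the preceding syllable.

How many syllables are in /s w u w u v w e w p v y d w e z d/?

5

Nuclei (vowels): u, u, e, y, e → 5 syllables.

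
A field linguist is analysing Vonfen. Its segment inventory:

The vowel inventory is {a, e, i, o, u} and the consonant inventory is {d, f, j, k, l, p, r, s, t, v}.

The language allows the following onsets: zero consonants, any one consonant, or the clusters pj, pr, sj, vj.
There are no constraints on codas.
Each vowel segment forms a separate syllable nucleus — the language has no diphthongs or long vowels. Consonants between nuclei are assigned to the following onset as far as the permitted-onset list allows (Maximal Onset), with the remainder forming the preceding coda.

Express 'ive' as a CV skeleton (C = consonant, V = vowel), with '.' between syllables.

Nuclei (vowels): i, e → 2 syllables.
Between /i/ (V1) and /e/ (V2): just /v/ — single C goes to the following onset.
So the parse is i.ve.
Mapping each syllable to C/V: /i/ → V, /ve/ → CV.

V.CV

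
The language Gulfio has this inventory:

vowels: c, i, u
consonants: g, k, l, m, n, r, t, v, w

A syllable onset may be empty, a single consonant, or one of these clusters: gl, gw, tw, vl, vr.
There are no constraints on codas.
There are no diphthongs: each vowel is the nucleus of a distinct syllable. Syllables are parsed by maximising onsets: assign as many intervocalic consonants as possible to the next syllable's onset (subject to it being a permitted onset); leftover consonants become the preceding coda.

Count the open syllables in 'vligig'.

1

Vowels present: i, i; each is a nucleus, giving 2 syllables.
Between /i/ (V1) and /i/ (V2): just /g/ — single C goes to the following onset.
Syllabification: vli.gig.
Classifying each syllable: /vli/ (open), /gig/ (closed).
Open syllables: 1.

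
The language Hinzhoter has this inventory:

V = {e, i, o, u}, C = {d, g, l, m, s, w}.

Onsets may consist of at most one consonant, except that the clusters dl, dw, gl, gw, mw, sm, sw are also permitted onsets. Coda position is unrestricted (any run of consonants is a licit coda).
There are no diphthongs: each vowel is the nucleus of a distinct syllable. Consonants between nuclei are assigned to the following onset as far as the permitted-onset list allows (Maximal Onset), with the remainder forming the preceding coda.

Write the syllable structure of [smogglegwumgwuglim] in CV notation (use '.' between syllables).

The vowels are o, e, u, u, i — 5 nuclei, so 5 syllables.
V1 /o/ – V2 /e/: /ggl/ splits as /g/ + /gl/ (/gl/ is the longest suffix that is a licit onset).
V2 /e/ – V3 /u/: /gw/ is a licit onset in full, so it all attaches to the next syllable.
V3 /u/ – V4 /u/: /mgw/; trying suffixes from longest down, /gw/ is the first permitted one, so coda /m/ | onset /gw/.
V4 /u/ – V5 /i/: /gl/ is a licit onset in full, so it all attaches to the next syllable.
So the parse is smog.gle.gwum.gwu.glim.
Mapping each syllable to C/V: /smog/ → CCVC, /gle/ → CCV, /gwum/ → CCVC, /gwu/ → CCV, /glim/ → CCVC.

CCVC.CCV.CCVC.CCV.CCVC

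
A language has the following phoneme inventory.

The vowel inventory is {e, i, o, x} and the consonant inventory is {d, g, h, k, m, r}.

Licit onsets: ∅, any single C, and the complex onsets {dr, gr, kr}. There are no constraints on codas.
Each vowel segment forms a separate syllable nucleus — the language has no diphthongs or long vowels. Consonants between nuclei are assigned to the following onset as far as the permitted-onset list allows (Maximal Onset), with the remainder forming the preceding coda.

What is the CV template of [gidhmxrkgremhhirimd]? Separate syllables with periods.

CVCC.CVCC.CCVCC.CV.CVCC

Nuclei (vowels): i, x, e, i, i → 5 syllables.
Between /i/ (V1) and /x/ (V2): /dhm/ — longest licit onset from the right is /m/, leaving /dh/ as coda.
Between /x/ (V2) and /e/ (V3): /rkgr/ splits as /rk/ + /gr/ (/gr/ is the longest suffix that is a licit onset).
Between /e/ (V3) and /i/ (V4): /mhh/ splits as /mh/ + /h/ (/h/ is the longest suffix that is a licit onset).
Between /i/ (V4) and /i/ (V5): just /r/ — single C goes to the following onset.
Result: gidh.mxrk.gremh.hi.rimd.
Mapping each syllable to C/V: /gidh/ → CVCC, /mxrk/ → CVCC, /gremh/ → CCVCC, /hi/ → CV, /rimd/ → CVCC.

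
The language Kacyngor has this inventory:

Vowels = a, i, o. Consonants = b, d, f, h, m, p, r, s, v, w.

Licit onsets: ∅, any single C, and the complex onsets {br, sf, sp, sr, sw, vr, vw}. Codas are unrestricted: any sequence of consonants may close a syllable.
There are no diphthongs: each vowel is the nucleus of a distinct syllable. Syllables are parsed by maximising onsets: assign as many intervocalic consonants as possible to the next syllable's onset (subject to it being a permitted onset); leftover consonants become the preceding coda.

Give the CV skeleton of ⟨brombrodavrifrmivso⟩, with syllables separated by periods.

CCVC.CCV.CV.CCVCC.CVC.CV

Vowels present: o, o, a, i, i, o; each is a nucleus, giving 6 syllables.
/o…o/ gap (V1→V2): /mbr/ — longest licit onset from the right is /br/, leaving /m/ as coda.
/o…a/ gap (V2→V3): just /d/ — single C goes to the following onset.
/a…i/ gap (V3→V4): /vr/ is a licit onset in full, so it all attaches to the next syllable.
/i…i/ gap (V4→V5): /frm/; trying suffixes from longest down, /m/ is the first permitted one, so coda /fr/ | onset /m/.
/i…o/ gap (V5→V6): /vs/ — longest licit onset from the right is /s/, leaving /v/ as coda.
Result: brom.bro.da.vrifr.miv.so.
Mapping each syllable to C/V: /brom/ → CCVC, /bro/ → CCV, /da/ → CV, /vrifr/ → CCVCC, /miv/ → CVC, /so/ → CV.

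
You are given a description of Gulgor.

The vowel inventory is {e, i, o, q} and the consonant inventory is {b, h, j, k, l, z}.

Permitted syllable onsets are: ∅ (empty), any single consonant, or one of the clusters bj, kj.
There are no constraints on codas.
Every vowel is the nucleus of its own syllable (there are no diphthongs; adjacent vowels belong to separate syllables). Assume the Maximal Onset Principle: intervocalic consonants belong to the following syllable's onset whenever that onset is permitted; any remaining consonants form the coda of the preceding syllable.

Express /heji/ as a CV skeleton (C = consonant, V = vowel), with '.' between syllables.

CV.CV

The vowels are e, i — 2 nuclei, so 2 syllables.
V1 /e/ – V2 /i/: just /j/ — single C goes to the following onset.
Putting it together: he.ji.
Mapping each syllable to C/V: /he/ → CV, /ji/ → CV.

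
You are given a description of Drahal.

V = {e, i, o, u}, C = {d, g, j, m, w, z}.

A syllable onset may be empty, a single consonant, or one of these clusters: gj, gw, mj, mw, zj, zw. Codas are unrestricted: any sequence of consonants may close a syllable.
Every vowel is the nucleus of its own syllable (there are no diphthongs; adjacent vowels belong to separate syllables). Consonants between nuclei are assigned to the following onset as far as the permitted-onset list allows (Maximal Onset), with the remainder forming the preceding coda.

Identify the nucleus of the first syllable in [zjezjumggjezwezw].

e

Vowels present: e, u, e, e; each is a nucleus, giving 4 syllables.
The first nucleus (vowel 1 from the left) is /e/.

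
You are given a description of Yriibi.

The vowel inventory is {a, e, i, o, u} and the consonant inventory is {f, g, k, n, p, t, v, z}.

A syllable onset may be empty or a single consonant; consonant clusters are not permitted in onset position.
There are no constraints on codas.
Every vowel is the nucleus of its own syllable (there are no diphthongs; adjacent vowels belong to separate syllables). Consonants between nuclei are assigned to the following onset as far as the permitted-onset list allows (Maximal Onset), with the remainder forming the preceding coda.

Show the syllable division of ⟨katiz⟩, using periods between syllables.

The vowels are a, i — 2 nuclei, so 2 syllables.
σ1/σ2 boundary: /t/ → onset of the next syllable (single consonants are always licit onsets).

ka.tiz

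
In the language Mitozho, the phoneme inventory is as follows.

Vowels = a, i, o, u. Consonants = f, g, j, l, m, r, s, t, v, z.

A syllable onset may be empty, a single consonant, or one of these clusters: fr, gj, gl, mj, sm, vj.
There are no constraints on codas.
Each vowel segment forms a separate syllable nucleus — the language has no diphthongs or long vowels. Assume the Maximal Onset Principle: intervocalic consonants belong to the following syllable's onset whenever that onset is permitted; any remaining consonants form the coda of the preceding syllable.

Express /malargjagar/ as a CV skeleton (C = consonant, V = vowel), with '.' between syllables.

The vowels are a, a, a, a — 4 nuclei, so 4 syllables.
σ1/σ2 boundary: /l/ is a single consonant, so it becomes the next onset.
σ2/σ3 boundary: /rgj/ splits as /r/ + /gj/ (/gj/ is the longest suffix that is a licit onset).
σ3/σ4 boundary: just /g/ — single C goes to the following onset.
Putting it together: ma.lar.gja.gar.
Mapping each syllable to C/V: /ma/ → CV, /lar/ → CVC, /gja/ → CCV, /gar/ → CVC.

CV.CVC.CCV.CVC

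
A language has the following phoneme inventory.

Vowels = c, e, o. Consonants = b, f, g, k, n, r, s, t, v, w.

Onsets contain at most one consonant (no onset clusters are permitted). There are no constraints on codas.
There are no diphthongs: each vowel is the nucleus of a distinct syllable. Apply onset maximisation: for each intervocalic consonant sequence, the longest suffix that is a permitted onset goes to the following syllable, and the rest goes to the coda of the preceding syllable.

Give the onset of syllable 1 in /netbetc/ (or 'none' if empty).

Nuclei (vowels): e, e, c → 3 syllables.
/e…e/ gap (V1→V2): /tb/; trying suffixes from longest down, /b/ is the first permitted one, so coda /t/ | onset /b/.
/e…c/ gap (V2→V3): just /t/ — single C goes to the following onset.
Result: net.be.tc.
Syllable 1 is /net/: onset /n/, nucleus /e/, coda /t/.

n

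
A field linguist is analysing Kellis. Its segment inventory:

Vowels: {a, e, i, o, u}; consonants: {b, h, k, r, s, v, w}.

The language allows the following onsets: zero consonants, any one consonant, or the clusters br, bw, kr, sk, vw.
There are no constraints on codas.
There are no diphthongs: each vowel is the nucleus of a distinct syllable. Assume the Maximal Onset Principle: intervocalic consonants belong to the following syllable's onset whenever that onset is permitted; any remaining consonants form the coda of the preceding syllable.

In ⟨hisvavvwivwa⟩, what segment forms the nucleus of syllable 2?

The vowels are i, a, i, a — 4 nuclei, so 4 syllables.
The second nucleus (vowel 2 from the left) is /a/.

a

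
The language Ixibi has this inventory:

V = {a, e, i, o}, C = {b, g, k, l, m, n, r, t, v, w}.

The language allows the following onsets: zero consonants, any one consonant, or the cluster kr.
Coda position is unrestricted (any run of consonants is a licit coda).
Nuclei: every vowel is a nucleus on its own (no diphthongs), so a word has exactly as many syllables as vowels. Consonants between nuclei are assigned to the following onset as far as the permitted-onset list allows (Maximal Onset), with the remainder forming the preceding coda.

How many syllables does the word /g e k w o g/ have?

2

Vowels present: e, o; each is a nucleus, giving 2 syllables.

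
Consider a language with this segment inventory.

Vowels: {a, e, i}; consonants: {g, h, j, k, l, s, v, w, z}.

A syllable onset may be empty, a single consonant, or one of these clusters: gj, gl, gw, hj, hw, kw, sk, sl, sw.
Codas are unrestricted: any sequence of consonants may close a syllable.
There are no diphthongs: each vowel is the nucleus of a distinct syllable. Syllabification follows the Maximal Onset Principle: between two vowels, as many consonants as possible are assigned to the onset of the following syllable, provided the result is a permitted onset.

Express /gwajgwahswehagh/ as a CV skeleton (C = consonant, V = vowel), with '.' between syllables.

The vowels are a, a, e, a — 4 nuclei, so 4 syllables.
V1 /a/ – V2 /a/: /jgw/ — longest licit onset from the right is /gw/, leaving /j/ as coda.
V2 /a/ – V3 /e/: cluster /hsw/ — the longest permitted-onset suffix is /sw/; onset = /sw/, preceding coda = /h/.
V3 /e/ – V4 /a/: just /h/ — single C goes to the following onset.
Syllabification: gwaj.gwah.swe.hagh.
Mapping each syllable to C/V: /gwaj/ → CCVC, /gwah/ → CCVC, /swe/ → CCV, /hagh/ → CVCC.

CCVC.CCVC.CCV.CVCC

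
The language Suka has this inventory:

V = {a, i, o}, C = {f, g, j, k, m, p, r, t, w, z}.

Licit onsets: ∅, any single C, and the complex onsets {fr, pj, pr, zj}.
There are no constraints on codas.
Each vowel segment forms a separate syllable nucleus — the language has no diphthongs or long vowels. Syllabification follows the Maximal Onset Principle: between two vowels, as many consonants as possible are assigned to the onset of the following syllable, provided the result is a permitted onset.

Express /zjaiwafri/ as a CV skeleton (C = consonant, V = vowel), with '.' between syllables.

Vowels present: a, i, a, i; each is a nucleus, giving 4 syllables.
Between /a/ (V1) and /i/ (V2): no consonants, so the boundary falls immediately after /a/.
Between /i/ (V2) and /a/ (V3): /w/ is a single consonant, so it becomes the next onset.
Between /a/ (V3) and /i/ (V4): /fr/ — entire cluster is a permitted onset → onset /fr/, coda ∅.
Putting it together: zja.i.wa.fri.
Mapping each syllable to C/V: /zja/ → CCV, /i/ → V, /wa/ → CV, /fri/ → CCV.

CCV.V.CV.CCV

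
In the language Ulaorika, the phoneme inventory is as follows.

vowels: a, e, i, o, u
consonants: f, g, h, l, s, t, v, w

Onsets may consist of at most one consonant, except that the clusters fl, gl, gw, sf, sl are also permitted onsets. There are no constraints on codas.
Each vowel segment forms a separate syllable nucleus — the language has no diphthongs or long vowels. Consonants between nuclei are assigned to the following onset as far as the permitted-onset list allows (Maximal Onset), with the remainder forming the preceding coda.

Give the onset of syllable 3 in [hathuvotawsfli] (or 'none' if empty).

Nuclei (vowels): a, u, o, a, i → 5 syllables.
Between /a/ (V1) and /u/ (V2): cluster /th/ — the longest permitted-onset suffix is /h/; onset = /h/, preceding coda = /t/.
Between /u/ (V2) and /o/ (V3): /v/ is a single consonant, so it becomes the next onset.
Between /o/ (V3) and /a/ (V4): /t/ is a single consonant, so it becomes the next onset.
Between /a/ (V4) and /i/ (V5): cluster /wsfl/ — the longest permitted-onset suffix is /fl/; onset = /fl/, preceding coda = /ws/.
Putting it together: hat.hu.vo.taws.fli.
Syllable 3 is /vo/: onset /v/, nucleus /o/, coda ∅.

v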